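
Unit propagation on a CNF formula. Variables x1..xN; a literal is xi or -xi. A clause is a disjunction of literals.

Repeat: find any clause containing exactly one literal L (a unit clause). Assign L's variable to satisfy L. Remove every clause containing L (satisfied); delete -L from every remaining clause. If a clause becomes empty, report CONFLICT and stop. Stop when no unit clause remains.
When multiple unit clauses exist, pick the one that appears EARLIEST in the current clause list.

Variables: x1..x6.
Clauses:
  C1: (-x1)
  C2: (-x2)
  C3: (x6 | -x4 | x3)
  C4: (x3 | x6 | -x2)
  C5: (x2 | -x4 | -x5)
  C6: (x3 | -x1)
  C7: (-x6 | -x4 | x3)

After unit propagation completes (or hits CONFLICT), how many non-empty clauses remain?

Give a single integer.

unit clause [-1] forces x1=F; simplify:
  satisfied 2 clause(s); 5 remain; assigned so far: [1]
unit clause [-2] forces x2=F; simplify:
  drop 2 from [2, -4, -5] -> [-4, -5]
  satisfied 2 clause(s); 3 remain; assigned so far: [1, 2]

Answer: 3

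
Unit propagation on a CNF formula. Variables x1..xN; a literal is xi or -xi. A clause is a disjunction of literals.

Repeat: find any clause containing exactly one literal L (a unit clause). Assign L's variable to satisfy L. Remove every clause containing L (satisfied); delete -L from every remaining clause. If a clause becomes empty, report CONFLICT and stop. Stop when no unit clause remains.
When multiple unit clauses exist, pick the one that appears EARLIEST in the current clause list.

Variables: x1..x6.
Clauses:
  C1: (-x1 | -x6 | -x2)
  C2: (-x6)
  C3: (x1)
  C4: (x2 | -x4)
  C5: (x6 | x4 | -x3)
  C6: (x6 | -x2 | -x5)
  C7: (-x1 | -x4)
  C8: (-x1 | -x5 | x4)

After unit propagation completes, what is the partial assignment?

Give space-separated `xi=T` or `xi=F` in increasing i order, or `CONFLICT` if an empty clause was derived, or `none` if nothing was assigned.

Answer: x1=T x3=F x4=F x5=F x6=F

Derivation:
unit clause [-6] forces x6=F; simplify:
  drop 6 from [6, 4, -3] -> [4, -3]
  drop 6 from [6, -2, -5] -> [-2, -5]
  satisfied 2 clause(s); 6 remain; assigned so far: [6]
unit clause [1] forces x1=T; simplify:
  drop -1 from [-1, -4] -> [-4]
  drop -1 from [-1, -5, 4] -> [-5, 4]
  satisfied 1 clause(s); 5 remain; assigned so far: [1, 6]
unit clause [-4] forces x4=F; simplify:
  drop 4 from [4, -3] -> [-3]
  drop 4 from [-5, 4] -> [-5]
  satisfied 2 clause(s); 3 remain; assigned so far: [1, 4, 6]
unit clause [-3] forces x3=F; simplify:
  satisfied 1 clause(s); 2 remain; assigned so far: [1, 3, 4, 6]
unit clause [-5] forces x5=F; simplify:
  satisfied 2 clause(s); 0 remain; assigned so far: [1, 3, 4, 5, 6]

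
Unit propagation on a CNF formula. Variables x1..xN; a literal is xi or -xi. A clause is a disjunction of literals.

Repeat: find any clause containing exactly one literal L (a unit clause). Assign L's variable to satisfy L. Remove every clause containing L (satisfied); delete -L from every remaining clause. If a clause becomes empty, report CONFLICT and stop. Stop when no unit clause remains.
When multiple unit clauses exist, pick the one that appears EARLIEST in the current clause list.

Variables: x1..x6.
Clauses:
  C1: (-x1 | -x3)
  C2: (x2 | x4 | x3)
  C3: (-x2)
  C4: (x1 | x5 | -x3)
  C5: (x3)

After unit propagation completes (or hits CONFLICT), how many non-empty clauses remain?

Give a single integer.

unit clause [-2] forces x2=F; simplify:
  drop 2 from [2, 4, 3] -> [4, 3]
  satisfied 1 clause(s); 4 remain; assigned so far: [2]
unit clause [3] forces x3=T; simplify:
  drop -3 from [-1, -3] -> [-1]
  drop -3 from [1, 5, -3] -> [1, 5]
  satisfied 2 clause(s); 2 remain; assigned so far: [2, 3]
unit clause [-1] forces x1=F; simplify:
  drop 1 from [1, 5] -> [5]
  satisfied 1 clause(s); 1 remain; assigned so far: [1, 2, 3]
unit clause [5] forces x5=T; simplify:
  satisfied 1 clause(s); 0 remain; assigned so far: [1, 2, 3, 5]

Answer: 0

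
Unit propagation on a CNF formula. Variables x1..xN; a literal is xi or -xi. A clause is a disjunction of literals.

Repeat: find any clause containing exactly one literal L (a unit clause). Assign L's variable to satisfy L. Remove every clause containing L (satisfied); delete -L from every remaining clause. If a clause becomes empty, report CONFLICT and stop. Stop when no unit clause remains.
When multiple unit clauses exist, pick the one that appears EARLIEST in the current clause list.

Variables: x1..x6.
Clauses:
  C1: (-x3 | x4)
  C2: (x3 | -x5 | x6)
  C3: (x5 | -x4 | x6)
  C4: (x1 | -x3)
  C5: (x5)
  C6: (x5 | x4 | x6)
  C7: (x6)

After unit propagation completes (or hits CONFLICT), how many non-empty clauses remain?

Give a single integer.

unit clause [5] forces x5=T; simplify:
  drop -5 from [3, -5, 6] -> [3, 6]
  satisfied 3 clause(s); 4 remain; assigned so far: [5]
unit clause [6] forces x6=T; simplify:
  satisfied 2 clause(s); 2 remain; assigned so far: [5, 6]

Answer: 2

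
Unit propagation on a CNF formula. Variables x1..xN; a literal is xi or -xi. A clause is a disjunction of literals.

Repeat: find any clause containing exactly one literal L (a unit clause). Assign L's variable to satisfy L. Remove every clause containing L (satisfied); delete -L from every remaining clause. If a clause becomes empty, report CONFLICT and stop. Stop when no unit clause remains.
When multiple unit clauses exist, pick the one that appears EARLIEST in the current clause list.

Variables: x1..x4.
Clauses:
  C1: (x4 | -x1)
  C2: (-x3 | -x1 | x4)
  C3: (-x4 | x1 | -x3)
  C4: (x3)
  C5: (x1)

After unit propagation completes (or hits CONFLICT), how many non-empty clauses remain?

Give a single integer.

Answer: 0

Derivation:
unit clause [3] forces x3=T; simplify:
  drop -3 from [-3, -1, 4] -> [-1, 4]
  drop -3 from [-4, 1, -3] -> [-4, 1]
  satisfied 1 clause(s); 4 remain; assigned so far: [3]
unit clause [1] forces x1=T; simplify:
  drop -1 from [4, -1] -> [4]
  drop -1 from [-1, 4] -> [4]
  satisfied 2 clause(s); 2 remain; assigned so far: [1, 3]
unit clause [4] forces x4=T; simplify:
  satisfied 2 clause(s); 0 remain; assigned so far: [1, 3, 4]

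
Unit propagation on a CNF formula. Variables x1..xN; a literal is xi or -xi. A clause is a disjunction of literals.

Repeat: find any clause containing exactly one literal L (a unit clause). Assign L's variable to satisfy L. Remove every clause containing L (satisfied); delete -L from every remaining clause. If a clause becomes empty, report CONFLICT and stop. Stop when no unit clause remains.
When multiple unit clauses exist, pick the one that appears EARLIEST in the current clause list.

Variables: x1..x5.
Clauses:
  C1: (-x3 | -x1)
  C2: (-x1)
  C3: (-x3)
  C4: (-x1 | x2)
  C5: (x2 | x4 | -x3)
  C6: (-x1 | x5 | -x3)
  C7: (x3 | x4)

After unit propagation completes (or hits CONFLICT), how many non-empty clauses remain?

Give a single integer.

unit clause [-1] forces x1=F; simplify:
  satisfied 4 clause(s); 3 remain; assigned so far: [1]
unit clause [-3] forces x3=F; simplify:
  drop 3 from [3, 4] -> [4]
  satisfied 2 clause(s); 1 remain; assigned so far: [1, 3]
unit clause [4] forces x4=T; simplify:
  satisfied 1 clause(s); 0 remain; assigned so far: [1, 3, 4]

Answer: 0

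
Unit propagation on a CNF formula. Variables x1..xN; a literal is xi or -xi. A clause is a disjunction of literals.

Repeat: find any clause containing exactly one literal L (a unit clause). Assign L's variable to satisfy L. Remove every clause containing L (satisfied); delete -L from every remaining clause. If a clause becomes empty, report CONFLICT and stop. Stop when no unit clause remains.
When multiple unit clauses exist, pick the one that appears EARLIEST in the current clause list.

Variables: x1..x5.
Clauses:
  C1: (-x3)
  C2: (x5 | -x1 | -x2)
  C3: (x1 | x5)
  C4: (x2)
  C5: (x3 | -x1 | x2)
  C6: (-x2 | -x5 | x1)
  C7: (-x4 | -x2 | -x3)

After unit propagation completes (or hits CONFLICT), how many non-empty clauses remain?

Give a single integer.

Answer: 3

Derivation:
unit clause [-3] forces x3=F; simplify:
  drop 3 from [3, -1, 2] -> [-1, 2]
  satisfied 2 clause(s); 5 remain; assigned so far: [3]
unit clause [2] forces x2=T; simplify:
  drop -2 from [5, -1, -2] -> [5, -1]
  drop -2 from [-2, -5, 1] -> [-5, 1]
  satisfied 2 clause(s); 3 remain; assigned so far: [2, 3]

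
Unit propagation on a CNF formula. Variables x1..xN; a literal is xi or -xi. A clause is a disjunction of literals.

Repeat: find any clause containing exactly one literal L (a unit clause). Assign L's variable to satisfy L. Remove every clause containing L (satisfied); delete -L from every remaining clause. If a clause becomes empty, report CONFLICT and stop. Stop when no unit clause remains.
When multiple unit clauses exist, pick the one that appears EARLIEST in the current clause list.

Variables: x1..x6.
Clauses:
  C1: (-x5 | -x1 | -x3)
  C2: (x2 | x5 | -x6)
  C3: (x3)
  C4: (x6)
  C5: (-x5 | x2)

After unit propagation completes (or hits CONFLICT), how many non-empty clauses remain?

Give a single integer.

unit clause [3] forces x3=T; simplify:
  drop -3 from [-5, -1, -3] -> [-5, -1]
  satisfied 1 clause(s); 4 remain; assigned so far: [3]
unit clause [6] forces x6=T; simplify:
  drop -6 from [2, 5, -6] -> [2, 5]
  satisfied 1 clause(s); 3 remain; assigned so far: [3, 6]

Answer: 3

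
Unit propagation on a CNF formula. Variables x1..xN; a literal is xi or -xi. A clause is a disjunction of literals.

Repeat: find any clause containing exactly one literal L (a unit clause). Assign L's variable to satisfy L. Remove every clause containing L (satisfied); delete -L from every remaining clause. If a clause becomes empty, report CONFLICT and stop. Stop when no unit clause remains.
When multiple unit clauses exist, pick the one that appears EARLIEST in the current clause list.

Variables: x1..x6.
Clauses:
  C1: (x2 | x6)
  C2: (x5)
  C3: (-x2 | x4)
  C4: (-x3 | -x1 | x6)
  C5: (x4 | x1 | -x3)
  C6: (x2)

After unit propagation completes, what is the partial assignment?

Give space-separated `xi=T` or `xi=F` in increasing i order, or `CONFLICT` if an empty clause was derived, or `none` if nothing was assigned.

unit clause [5] forces x5=T; simplify:
  satisfied 1 clause(s); 5 remain; assigned so far: [5]
unit clause [2] forces x2=T; simplify:
  drop -2 from [-2, 4] -> [4]
  satisfied 2 clause(s); 3 remain; assigned so far: [2, 5]
unit clause [4] forces x4=T; simplify:
  satisfied 2 clause(s); 1 remain; assigned so far: [2, 4, 5]

Answer: x2=T x4=T x5=T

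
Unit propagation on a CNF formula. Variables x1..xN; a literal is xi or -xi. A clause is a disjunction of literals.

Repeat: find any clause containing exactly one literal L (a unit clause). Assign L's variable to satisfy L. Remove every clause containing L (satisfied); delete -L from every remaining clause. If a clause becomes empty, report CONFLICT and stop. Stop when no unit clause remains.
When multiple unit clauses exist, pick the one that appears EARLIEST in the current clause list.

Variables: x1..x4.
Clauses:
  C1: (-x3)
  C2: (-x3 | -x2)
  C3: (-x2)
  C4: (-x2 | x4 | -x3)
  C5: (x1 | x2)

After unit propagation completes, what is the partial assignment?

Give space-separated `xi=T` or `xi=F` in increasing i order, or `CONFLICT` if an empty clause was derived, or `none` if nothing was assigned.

Answer: x1=T x2=F x3=F

Derivation:
unit clause [-3] forces x3=F; simplify:
  satisfied 3 clause(s); 2 remain; assigned so far: [3]
unit clause [-2] forces x2=F; simplify:
  drop 2 from [1, 2] -> [1]
  satisfied 1 clause(s); 1 remain; assigned so far: [2, 3]
unit clause [1] forces x1=T; simplify:
  satisfied 1 clause(s); 0 remain; assigned so far: [1, 2, 3]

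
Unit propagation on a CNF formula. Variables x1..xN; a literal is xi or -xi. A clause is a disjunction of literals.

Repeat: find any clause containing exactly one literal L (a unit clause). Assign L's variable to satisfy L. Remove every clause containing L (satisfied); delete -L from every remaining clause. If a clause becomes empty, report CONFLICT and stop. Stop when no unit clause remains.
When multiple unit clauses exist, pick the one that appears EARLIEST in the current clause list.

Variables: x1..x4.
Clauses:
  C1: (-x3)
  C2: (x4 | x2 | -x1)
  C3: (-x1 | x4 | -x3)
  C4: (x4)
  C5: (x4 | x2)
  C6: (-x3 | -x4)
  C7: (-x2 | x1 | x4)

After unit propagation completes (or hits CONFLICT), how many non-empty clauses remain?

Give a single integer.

Answer: 0

Derivation:
unit clause [-3] forces x3=F; simplify:
  satisfied 3 clause(s); 4 remain; assigned so far: [3]
unit clause [4] forces x4=T; simplify:
  satisfied 4 clause(s); 0 remain; assigned so far: [3, 4]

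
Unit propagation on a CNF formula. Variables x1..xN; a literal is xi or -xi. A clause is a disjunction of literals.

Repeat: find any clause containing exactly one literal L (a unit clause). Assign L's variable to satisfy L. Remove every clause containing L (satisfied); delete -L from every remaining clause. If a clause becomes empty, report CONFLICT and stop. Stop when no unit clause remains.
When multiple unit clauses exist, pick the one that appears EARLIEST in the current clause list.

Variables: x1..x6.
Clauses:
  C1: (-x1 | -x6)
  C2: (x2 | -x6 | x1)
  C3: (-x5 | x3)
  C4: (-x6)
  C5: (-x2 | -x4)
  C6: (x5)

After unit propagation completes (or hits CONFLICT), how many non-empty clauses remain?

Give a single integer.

unit clause [-6] forces x6=F; simplify:
  satisfied 3 clause(s); 3 remain; assigned so far: [6]
unit clause [5] forces x5=T; simplify:
  drop -5 from [-5, 3] -> [3]
  satisfied 1 clause(s); 2 remain; assigned so far: [5, 6]
unit clause [3] forces x3=T; simplify:
  satisfied 1 clause(s); 1 remain; assigned so far: [3, 5, 6]

Answer: 1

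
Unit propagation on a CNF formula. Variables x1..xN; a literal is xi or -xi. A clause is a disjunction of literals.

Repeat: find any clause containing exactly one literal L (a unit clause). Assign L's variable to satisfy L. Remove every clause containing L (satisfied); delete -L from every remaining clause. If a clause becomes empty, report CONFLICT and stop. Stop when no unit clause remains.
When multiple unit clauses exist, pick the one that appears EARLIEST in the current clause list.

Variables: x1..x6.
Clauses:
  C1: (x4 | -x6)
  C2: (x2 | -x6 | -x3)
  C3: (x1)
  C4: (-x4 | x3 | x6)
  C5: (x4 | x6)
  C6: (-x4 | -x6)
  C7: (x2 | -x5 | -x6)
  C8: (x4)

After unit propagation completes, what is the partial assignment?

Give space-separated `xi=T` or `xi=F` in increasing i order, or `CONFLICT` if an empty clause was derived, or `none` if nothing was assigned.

unit clause [1] forces x1=T; simplify:
  satisfied 1 clause(s); 7 remain; assigned so far: [1]
unit clause [4] forces x4=T; simplify:
  drop -4 from [-4, 3, 6] -> [3, 6]
  drop -4 from [-4, -6] -> [-6]
  satisfied 3 clause(s); 4 remain; assigned so far: [1, 4]
unit clause [-6] forces x6=F; simplify:
  drop 6 from [3, 6] -> [3]
  satisfied 3 clause(s); 1 remain; assigned so far: [1, 4, 6]
unit clause [3] forces x3=T; simplify:
  satisfied 1 clause(s); 0 remain; assigned so far: [1, 3, 4, 6]

Answer: x1=T x3=T x4=T x6=F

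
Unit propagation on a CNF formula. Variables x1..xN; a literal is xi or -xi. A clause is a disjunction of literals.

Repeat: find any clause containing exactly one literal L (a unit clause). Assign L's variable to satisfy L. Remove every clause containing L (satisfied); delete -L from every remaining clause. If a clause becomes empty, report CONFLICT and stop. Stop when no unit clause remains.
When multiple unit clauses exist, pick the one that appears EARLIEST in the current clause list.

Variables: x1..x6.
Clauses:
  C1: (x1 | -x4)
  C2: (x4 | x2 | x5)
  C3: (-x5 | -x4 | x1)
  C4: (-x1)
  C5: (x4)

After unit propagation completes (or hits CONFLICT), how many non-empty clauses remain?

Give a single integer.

Answer: 1

Derivation:
unit clause [-1] forces x1=F; simplify:
  drop 1 from [1, -4] -> [-4]
  drop 1 from [-5, -4, 1] -> [-5, -4]
  satisfied 1 clause(s); 4 remain; assigned so far: [1]
unit clause [-4] forces x4=F; simplify:
  drop 4 from [4, 2, 5] -> [2, 5]
  drop 4 from [4] -> [] (empty!)
  satisfied 2 clause(s); 2 remain; assigned so far: [1, 4]
CONFLICT (empty clause)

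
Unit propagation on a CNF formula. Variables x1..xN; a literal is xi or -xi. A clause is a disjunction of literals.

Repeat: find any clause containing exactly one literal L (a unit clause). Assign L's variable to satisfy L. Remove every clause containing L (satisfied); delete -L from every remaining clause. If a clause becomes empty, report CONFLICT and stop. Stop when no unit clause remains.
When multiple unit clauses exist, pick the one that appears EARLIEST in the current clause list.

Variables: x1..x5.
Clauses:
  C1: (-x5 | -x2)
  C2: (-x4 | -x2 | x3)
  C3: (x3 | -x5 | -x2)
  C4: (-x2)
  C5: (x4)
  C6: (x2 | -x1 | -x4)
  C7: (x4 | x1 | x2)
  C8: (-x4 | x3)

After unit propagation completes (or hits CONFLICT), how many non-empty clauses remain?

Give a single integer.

unit clause [-2] forces x2=F; simplify:
  drop 2 from [2, -1, -4] -> [-1, -4]
  drop 2 from [4, 1, 2] -> [4, 1]
  satisfied 4 clause(s); 4 remain; assigned so far: [2]
unit clause [4] forces x4=T; simplify:
  drop -4 from [-1, -4] -> [-1]
  drop -4 from [-4, 3] -> [3]
  satisfied 2 clause(s); 2 remain; assigned so far: [2, 4]
unit clause [-1] forces x1=F; simplify:
  satisfied 1 clause(s); 1 remain; assigned so far: [1, 2, 4]
unit clause [3] forces x3=T; simplify:
  satisfied 1 clause(s); 0 remain; assigned so far: [1, 2, 3, 4]

Answer: 0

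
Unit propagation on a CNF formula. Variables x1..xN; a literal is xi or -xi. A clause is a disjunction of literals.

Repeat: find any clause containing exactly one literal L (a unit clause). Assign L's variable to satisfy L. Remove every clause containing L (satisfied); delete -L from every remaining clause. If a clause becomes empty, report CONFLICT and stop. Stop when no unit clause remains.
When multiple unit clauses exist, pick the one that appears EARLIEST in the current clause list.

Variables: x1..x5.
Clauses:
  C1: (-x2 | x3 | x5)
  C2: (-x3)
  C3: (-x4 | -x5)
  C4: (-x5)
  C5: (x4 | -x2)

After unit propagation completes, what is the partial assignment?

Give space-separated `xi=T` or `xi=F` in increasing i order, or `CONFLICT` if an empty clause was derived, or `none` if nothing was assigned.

unit clause [-3] forces x3=F; simplify:
  drop 3 from [-2, 3, 5] -> [-2, 5]
  satisfied 1 clause(s); 4 remain; assigned so far: [3]
unit clause [-5] forces x5=F; simplify:
  drop 5 from [-2, 5] -> [-2]
  satisfied 2 clause(s); 2 remain; assigned so far: [3, 5]
unit clause [-2] forces x2=F; simplify:
  satisfied 2 clause(s); 0 remain; assigned so far: [2, 3, 5]

Answer: x2=F x3=F x5=F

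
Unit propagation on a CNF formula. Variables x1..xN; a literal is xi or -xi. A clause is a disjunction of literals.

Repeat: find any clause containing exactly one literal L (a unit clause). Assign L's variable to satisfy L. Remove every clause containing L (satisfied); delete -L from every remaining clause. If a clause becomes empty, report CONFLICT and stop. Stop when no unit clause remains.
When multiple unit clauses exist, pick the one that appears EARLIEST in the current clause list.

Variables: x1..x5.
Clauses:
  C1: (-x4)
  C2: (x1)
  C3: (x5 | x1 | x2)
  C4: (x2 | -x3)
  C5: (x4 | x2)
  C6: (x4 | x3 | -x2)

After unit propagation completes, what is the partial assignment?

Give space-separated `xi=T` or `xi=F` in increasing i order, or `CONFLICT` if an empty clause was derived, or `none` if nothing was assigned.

unit clause [-4] forces x4=F; simplify:
  drop 4 from [4, 2] -> [2]
  drop 4 from [4, 3, -2] -> [3, -2]
  satisfied 1 clause(s); 5 remain; assigned so far: [4]
unit clause [1] forces x1=T; simplify:
  satisfied 2 clause(s); 3 remain; assigned so far: [1, 4]
unit clause [2] forces x2=T; simplify:
  drop -2 from [3, -2] -> [3]
  satisfied 2 clause(s); 1 remain; assigned so far: [1, 2, 4]
unit clause [3] forces x3=T; simplify:
  satisfied 1 clause(s); 0 remain; assigned so far: [1, 2, 3, 4]

Answer: x1=T x2=T x3=T x4=F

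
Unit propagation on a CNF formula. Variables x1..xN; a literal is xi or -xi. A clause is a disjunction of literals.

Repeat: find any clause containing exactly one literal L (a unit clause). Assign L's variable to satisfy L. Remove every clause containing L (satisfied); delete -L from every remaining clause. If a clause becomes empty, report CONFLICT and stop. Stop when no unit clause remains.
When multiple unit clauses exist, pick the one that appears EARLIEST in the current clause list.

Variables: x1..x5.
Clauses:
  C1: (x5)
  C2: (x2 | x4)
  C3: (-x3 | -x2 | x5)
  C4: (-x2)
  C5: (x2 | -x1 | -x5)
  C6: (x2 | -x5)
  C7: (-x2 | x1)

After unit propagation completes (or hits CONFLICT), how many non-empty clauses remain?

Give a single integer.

Answer: 2

Derivation:
unit clause [5] forces x5=T; simplify:
  drop -5 from [2, -1, -5] -> [2, -1]
  drop -5 from [2, -5] -> [2]
  satisfied 2 clause(s); 5 remain; assigned so far: [5]
unit clause [-2] forces x2=F; simplify:
  drop 2 from [2, 4] -> [4]
  drop 2 from [2, -1] -> [-1]
  drop 2 from [2] -> [] (empty!)
  satisfied 2 clause(s); 3 remain; assigned so far: [2, 5]
CONFLICT (empty clause)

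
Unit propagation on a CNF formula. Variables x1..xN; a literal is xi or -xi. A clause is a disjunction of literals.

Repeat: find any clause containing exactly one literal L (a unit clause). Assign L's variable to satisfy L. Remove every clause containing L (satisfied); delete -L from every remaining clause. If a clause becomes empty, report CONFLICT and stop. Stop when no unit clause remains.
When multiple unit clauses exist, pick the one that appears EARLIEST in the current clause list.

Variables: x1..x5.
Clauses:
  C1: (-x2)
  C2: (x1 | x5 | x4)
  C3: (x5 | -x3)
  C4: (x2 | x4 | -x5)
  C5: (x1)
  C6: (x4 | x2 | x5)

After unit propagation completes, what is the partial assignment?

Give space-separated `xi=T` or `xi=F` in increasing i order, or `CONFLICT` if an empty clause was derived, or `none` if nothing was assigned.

Answer: x1=T x2=F

Derivation:
unit clause [-2] forces x2=F; simplify:
  drop 2 from [2, 4, -5] -> [4, -5]
  drop 2 from [4, 2, 5] -> [4, 5]
  satisfied 1 clause(s); 5 remain; assigned so far: [2]
unit clause [1] forces x1=T; simplify:
  satisfied 2 clause(s); 3 remain; assigned so far: [1, 2]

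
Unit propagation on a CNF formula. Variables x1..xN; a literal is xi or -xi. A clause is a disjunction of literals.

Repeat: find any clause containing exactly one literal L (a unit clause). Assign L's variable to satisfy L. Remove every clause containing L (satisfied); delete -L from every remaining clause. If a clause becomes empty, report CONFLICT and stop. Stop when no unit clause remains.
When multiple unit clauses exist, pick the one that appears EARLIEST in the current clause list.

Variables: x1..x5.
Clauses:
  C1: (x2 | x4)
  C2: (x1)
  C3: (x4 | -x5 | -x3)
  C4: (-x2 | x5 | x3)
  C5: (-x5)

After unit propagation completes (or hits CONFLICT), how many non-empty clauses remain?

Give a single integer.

Answer: 2

Derivation:
unit clause [1] forces x1=T; simplify:
  satisfied 1 clause(s); 4 remain; assigned so far: [1]
unit clause [-5] forces x5=F; simplify:
  drop 5 from [-2, 5, 3] -> [-2, 3]
  satisfied 2 clause(s); 2 remain; assigned so far: [1, 5]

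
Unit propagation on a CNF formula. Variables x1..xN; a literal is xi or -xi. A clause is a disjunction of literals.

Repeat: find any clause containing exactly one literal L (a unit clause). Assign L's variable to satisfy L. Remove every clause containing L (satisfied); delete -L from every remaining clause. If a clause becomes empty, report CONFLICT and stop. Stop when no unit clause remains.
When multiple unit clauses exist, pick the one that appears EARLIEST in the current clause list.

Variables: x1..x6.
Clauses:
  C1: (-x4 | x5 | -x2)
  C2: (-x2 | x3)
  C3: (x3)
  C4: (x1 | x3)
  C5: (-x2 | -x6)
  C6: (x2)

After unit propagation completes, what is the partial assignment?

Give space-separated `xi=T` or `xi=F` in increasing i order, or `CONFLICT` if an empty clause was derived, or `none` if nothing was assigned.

Answer: x2=T x3=T x6=F

Derivation:
unit clause [3] forces x3=T; simplify:
  satisfied 3 clause(s); 3 remain; assigned so far: [3]
unit clause [2] forces x2=T; simplify:
  drop -2 from [-4, 5, -2] -> [-4, 5]
  drop -2 from [-2, -6] -> [-6]
  satisfied 1 clause(s); 2 remain; assigned so far: [2, 3]
unit clause [-6] forces x6=F; simplify:
  satisfied 1 clause(s); 1 remain; assigned so far: [2, 3, 6]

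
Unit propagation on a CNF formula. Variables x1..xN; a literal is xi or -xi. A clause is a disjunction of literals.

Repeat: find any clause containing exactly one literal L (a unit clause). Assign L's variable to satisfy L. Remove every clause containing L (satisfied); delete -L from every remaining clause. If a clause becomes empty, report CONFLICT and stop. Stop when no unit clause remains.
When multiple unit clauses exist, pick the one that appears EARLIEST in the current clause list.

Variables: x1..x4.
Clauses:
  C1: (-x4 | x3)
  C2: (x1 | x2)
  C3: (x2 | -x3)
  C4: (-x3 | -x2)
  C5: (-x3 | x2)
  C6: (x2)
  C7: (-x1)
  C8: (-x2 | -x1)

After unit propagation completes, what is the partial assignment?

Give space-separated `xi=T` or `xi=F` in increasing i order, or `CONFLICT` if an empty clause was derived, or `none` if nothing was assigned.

unit clause [2] forces x2=T; simplify:
  drop -2 from [-3, -2] -> [-3]
  drop -2 from [-2, -1] -> [-1]
  satisfied 4 clause(s); 4 remain; assigned so far: [2]
unit clause [-3] forces x3=F; simplify:
  drop 3 from [-4, 3] -> [-4]
  satisfied 1 clause(s); 3 remain; assigned so far: [2, 3]
unit clause [-4] forces x4=F; simplify:
  satisfied 1 clause(s); 2 remain; assigned so far: [2, 3, 4]
unit clause [-1] forces x1=F; simplify:
  satisfied 2 clause(s); 0 remain; assigned so far: [1, 2, 3, 4]

Answer: x1=F x2=T x3=F x4=F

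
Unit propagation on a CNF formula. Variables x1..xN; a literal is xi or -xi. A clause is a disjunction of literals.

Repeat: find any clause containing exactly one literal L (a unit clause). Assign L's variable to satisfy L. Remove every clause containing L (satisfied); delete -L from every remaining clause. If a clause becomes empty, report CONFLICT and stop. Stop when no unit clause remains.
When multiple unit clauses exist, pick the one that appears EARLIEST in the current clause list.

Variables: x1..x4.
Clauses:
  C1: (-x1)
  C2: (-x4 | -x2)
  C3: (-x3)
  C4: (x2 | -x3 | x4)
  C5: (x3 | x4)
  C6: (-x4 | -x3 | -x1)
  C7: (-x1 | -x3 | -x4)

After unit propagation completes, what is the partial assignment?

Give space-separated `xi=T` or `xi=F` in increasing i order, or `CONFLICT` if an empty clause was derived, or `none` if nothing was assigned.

unit clause [-1] forces x1=F; simplify:
  satisfied 3 clause(s); 4 remain; assigned so far: [1]
unit clause [-3] forces x3=F; simplify:
  drop 3 from [3, 4] -> [4]
  satisfied 2 clause(s); 2 remain; assigned so far: [1, 3]
unit clause [4] forces x4=T; simplify:
  drop -4 from [-4, -2] -> [-2]
  satisfied 1 clause(s); 1 remain; assigned so far: [1, 3, 4]
unit clause [-2] forces x2=F; simplify:
  satisfied 1 clause(s); 0 remain; assigned so far: [1, 2, 3, 4]

Answer: x1=F x2=F x3=F x4=T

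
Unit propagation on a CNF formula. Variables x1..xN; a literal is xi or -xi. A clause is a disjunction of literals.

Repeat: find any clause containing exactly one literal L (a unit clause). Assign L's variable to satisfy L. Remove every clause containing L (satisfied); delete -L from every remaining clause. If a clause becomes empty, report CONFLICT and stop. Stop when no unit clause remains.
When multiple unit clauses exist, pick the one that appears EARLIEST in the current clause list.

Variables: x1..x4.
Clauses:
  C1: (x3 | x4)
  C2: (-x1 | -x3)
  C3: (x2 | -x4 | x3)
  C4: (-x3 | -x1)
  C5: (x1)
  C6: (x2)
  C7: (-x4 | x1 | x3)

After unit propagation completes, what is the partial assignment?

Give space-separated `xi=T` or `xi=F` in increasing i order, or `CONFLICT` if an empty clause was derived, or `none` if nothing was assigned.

unit clause [1] forces x1=T; simplify:
  drop -1 from [-1, -3] -> [-3]
  drop -1 from [-3, -1] -> [-3]
  satisfied 2 clause(s); 5 remain; assigned so far: [1]
unit clause [-3] forces x3=F; simplify:
  drop 3 from [3, 4] -> [4]
  drop 3 from [2, -4, 3] -> [2, -4]
  satisfied 2 clause(s); 3 remain; assigned so far: [1, 3]
unit clause [4] forces x4=T; simplify:
  drop -4 from [2, -4] -> [2]
  satisfied 1 clause(s); 2 remain; assigned so far: [1, 3, 4]
unit clause [2] forces x2=T; simplify:
  satisfied 2 clause(s); 0 remain; assigned so far: [1, 2, 3, 4]

Answer: x1=T x2=T x3=F x4=T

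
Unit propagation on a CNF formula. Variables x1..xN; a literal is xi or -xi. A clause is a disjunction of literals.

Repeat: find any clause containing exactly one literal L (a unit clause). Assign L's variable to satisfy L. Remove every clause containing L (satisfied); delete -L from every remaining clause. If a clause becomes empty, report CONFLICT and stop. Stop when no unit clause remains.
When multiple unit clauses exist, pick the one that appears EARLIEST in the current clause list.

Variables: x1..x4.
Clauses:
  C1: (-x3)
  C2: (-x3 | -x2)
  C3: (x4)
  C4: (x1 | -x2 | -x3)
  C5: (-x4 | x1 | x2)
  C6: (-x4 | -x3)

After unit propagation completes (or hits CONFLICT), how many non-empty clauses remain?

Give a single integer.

Answer: 1

Derivation:
unit clause [-3] forces x3=F; simplify:
  satisfied 4 clause(s); 2 remain; assigned so far: [3]
unit clause [4] forces x4=T; simplify:
  drop -4 from [-4, 1, 2] -> [1, 2]
  satisfied 1 clause(s); 1 remain; assigned so far: [3, 4]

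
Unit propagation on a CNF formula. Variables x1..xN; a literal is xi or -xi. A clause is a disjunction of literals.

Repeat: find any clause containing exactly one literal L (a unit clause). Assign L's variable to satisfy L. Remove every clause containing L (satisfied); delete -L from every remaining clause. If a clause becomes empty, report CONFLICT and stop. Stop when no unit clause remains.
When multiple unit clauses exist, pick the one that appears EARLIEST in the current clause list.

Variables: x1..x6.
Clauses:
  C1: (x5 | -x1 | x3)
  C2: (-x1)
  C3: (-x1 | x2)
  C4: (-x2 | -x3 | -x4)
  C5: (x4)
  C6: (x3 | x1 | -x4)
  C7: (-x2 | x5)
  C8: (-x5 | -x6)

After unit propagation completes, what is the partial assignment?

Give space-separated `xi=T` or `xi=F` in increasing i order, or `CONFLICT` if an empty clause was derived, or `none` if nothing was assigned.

unit clause [-1] forces x1=F; simplify:
  drop 1 from [3, 1, -4] -> [3, -4]
  satisfied 3 clause(s); 5 remain; assigned so far: [1]
unit clause [4] forces x4=T; simplify:
  drop -4 from [-2, -3, -4] -> [-2, -3]
  drop -4 from [3, -4] -> [3]
  satisfied 1 clause(s); 4 remain; assigned so far: [1, 4]
unit clause [3] forces x3=T; simplify:
  drop -3 from [-2, -3] -> [-2]
  satisfied 1 clause(s); 3 remain; assigned so far: [1, 3, 4]
unit clause [-2] forces x2=F; simplify:
  satisfied 2 clause(s); 1 remain; assigned so far: [1, 2, 3, 4]

Answer: x1=F x2=F x3=T x4=T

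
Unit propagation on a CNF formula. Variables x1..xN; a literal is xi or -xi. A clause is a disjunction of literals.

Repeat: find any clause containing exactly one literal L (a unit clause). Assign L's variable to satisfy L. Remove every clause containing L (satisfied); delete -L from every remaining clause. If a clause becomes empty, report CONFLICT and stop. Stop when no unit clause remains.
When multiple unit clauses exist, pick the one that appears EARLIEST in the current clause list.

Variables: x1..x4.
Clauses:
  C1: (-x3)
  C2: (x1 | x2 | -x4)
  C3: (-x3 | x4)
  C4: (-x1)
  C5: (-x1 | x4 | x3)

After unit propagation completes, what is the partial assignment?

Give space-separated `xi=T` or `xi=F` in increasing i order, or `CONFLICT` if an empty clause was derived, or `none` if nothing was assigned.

unit clause [-3] forces x3=F; simplify:
  drop 3 from [-1, 4, 3] -> [-1, 4]
  satisfied 2 clause(s); 3 remain; assigned so far: [3]
unit clause [-1] forces x1=F; simplify:
  drop 1 from [1, 2, -4] -> [2, -4]
  satisfied 2 clause(s); 1 remain; assigned so far: [1, 3]

Answer: x1=F x3=F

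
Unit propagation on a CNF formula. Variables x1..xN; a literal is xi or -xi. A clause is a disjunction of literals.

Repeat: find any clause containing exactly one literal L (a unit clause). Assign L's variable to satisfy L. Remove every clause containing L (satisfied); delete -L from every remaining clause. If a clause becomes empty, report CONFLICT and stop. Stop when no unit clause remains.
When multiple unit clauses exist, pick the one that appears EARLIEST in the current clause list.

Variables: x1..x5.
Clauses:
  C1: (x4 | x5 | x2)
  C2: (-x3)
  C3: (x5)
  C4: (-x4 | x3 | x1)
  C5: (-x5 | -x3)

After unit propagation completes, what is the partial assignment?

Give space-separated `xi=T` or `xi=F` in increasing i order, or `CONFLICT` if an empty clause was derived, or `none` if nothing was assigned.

unit clause [-3] forces x3=F; simplify:
  drop 3 from [-4, 3, 1] -> [-4, 1]
  satisfied 2 clause(s); 3 remain; assigned so far: [3]
unit clause [5] forces x5=T; simplify:
  satisfied 2 clause(s); 1 remain; assigned so far: [3, 5]

Answer: x3=F x5=T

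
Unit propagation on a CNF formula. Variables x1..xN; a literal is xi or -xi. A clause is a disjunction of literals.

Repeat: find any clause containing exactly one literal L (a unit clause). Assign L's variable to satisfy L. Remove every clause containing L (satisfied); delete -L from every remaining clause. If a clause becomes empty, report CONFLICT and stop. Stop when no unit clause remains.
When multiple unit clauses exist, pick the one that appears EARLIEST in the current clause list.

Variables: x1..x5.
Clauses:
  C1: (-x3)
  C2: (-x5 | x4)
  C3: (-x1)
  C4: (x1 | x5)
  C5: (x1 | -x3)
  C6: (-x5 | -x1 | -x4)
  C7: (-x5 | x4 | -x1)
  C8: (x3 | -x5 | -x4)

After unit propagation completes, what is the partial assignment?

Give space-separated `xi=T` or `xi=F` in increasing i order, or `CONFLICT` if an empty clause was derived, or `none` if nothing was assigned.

unit clause [-3] forces x3=F; simplify:
  drop 3 from [3, -5, -4] -> [-5, -4]
  satisfied 2 clause(s); 6 remain; assigned so far: [3]
unit clause [-1] forces x1=F; simplify:
  drop 1 from [1, 5] -> [5]
  satisfied 3 clause(s); 3 remain; assigned so far: [1, 3]
unit clause [5] forces x5=T; simplify:
  drop -5 from [-5, 4] -> [4]
  drop -5 from [-5, -4] -> [-4]
  satisfied 1 clause(s); 2 remain; assigned so far: [1, 3, 5]
unit clause [4] forces x4=T; simplify:
  drop -4 from [-4] -> [] (empty!)
  satisfied 1 clause(s); 1 remain; assigned so far: [1, 3, 4, 5]
CONFLICT (empty clause)

Answer: CONFLICT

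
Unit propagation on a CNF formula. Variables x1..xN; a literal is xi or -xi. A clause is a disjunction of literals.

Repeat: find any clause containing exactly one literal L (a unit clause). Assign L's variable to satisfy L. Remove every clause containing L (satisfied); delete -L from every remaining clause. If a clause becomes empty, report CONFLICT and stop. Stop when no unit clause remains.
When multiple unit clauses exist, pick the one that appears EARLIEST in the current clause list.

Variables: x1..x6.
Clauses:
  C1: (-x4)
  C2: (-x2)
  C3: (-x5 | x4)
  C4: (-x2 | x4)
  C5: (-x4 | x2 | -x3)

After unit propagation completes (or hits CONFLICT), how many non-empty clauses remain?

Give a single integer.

unit clause [-4] forces x4=F; simplify:
  drop 4 from [-5, 4] -> [-5]
  drop 4 from [-2, 4] -> [-2]
  satisfied 2 clause(s); 3 remain; assigned so far: [4]
unit clause [-2] forces x2=F; simplify:
  satisfied 2 clause(s); 1 remain; assigned so far: [2, 4]
unit clause [-5] forces x5=F; simplify:
  satisfied 1 clause(s); 0 remain; assigned so far: [2, 4, 5]

Answer: 0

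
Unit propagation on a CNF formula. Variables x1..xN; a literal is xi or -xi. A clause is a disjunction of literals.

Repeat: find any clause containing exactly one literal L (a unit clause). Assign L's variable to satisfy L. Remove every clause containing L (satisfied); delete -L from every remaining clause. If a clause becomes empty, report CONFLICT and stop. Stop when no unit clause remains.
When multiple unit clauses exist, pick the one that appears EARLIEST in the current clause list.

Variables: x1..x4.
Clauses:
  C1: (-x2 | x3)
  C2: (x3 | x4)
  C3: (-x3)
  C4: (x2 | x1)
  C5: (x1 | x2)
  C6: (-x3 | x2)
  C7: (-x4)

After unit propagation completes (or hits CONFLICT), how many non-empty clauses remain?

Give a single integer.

unit clause [-3] forces x3=F; simplify:
  drop 3 from [-2, 3] -> [-2]
  drop 3 from [3, 4] -> [4]
  satisfied 2 clause(s); 5 remain; assigned so far: [3]
unit clause [-2] forces x2=F; simplify:
  drop 2 from [2, 1] -> [1]
  drop 2 from [1, 2] -> [1]
  satisfied 1 clause(s); 4 remain; assigned so far: [2, 3]
unit clause [4] forces x4=T; simplify:
  drop -4 from [-4] -> [] (empty!)
  satisfied 1 clause(s); 3 remain; assigned so far: [2, 3, 4]
CONFLICT (empty clause)

Answer: 2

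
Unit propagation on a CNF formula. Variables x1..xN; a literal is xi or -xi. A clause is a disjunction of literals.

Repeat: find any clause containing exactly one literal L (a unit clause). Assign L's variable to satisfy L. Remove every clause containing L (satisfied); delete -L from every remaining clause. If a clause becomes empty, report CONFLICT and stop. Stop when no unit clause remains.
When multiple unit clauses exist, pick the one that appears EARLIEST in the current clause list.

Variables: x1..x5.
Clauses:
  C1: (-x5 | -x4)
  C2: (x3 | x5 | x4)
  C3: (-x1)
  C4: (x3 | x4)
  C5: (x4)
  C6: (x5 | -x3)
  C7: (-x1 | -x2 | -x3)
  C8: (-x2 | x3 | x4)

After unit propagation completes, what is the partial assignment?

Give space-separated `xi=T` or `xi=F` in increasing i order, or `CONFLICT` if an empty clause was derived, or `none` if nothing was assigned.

Answer: x1=F x3=F x4=T x5=F

Derivation:
unit clause [-1] forces x1=F; simplify:
  satisfied 2 clause(s); 6 remain; assigned so far: [1]
unit clause [4] forces x4=T; simplify:
  drop -4 from [-5, -4] -> [-5]
  satisfied 4 clause(s); 2 remain; assigned so far: [1, 4]
unit clause [-5] forces x5=F; simplify:
  drop 5 from [5, -3] -> [-3]
  satisfied 1 clause(s); 1 remain; assigned so far: [1, 4, 5]
unit clause [-3] forces x3=F; simplify:
  satisfied 1 clause(s); 0 remain; assigned so far: [1, 3, 4, 5]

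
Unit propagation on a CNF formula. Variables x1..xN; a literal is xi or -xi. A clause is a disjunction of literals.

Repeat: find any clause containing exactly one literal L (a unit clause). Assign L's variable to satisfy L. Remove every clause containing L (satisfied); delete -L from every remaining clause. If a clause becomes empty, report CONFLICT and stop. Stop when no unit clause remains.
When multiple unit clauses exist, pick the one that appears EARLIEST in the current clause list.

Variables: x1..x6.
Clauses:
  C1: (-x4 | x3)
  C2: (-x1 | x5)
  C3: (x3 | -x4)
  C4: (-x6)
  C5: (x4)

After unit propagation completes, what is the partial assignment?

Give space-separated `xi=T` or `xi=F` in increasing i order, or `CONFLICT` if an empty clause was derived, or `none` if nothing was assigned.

unit clause [-6] forces x6=F; simplify:
  satisfied 1 clause(s); 4 remain; assigned so far: [6]
unit clause [4] forces x4=T; simplify:
  drop -4 from [-4, 3] -> [3]
  drop -4 from [3, -4] -> [3]
  satisfied 1 clause(s); 3 remain; assigned so far: [4, 6]
unit clause [3] forces x3=T; simplify:
  satisfied 2 clause(s); 1 remain; assigned so far: [3, 4, 6]

Answer: x3=T x4=T x6=F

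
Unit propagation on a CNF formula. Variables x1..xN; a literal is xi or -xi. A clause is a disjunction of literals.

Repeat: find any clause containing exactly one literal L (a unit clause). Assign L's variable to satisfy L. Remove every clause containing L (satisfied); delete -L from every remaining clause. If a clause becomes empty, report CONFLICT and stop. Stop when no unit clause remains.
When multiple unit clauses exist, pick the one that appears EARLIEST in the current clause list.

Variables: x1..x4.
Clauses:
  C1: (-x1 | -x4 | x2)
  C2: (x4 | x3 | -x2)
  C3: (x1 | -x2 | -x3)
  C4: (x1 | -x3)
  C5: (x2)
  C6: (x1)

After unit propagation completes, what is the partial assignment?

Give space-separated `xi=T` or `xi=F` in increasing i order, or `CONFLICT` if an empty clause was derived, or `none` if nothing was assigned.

unit clause [2] forces x2=T; simplify:
  drop -2 from [4, 3, -2] -> [4, 3]
  drop -2 from [1, -2, -3] -> [1, -3]
  satisfied 2 clause(s); 4 remain; assigned so far: [2]
unit clause [1] forces x1=T; simplify:
  satisfied 3 clause(s); 1 remain; assigned so far: [1, 2]

Answer: x1=T x2=T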